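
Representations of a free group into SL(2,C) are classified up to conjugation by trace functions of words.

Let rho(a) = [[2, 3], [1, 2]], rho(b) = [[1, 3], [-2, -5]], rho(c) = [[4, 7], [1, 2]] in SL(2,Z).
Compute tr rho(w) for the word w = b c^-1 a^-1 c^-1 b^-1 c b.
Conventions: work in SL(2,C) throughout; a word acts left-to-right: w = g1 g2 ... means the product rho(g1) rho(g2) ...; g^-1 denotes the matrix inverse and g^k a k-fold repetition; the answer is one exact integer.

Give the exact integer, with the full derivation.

6448

rho(b) = [[1, 3], [-2, -5]]
... * rho(c^-1) = [[2, -7], [-1, 4]]  ->  [[-1, 5], [1, -6]]
... * rho(a^-1) = [[2, -3], [-1, 2]]  ->  [[-7, 13], [8, -15]]
... * rho(c^-1) = [[2, -7], [-1, 4]]  ->  [[-27, 101], [31, -116]]
... * rho(b^-1) = [[-5, -3], [2, 1]]  ->  [[337, 182], [-387, -209]]
... * rho(c) = [[4, 7], [1, 2]]  ->  [[1530, 2723], [-1757, -3127]]
... * rho(b) = [[1, 3], [-2, -5]]  ->  [[-3916, -9025], [4497, 10364]]
tr = -3916 + 10364 = 6448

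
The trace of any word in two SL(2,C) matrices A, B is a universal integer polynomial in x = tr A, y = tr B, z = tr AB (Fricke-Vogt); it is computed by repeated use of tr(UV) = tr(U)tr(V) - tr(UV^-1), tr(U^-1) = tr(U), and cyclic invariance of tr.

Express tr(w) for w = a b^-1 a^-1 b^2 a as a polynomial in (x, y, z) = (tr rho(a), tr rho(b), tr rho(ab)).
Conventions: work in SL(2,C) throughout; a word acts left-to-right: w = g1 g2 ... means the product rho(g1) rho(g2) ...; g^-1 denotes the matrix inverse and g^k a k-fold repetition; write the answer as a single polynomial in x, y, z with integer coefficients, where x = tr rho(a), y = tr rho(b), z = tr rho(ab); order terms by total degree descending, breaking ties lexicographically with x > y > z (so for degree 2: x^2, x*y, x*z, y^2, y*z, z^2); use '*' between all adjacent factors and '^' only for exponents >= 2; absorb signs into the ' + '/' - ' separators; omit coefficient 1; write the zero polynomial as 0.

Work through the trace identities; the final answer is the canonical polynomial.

-x^2*y^2*z + x^3*y + x*y^3 + x*y*z^2 - 4*x*y + z

and tr(b a^2) = tr(a) * tr(b a) - tr(b) = x*z - y
tr(b^2 a) = tr(b) * tr(a b) - tr(a) = y*z - x
tr(b^2) = tr(b) * tr(b) - tr(1) = y^2 - 2
tr(a b^2 a) = tr(a) * tr(b^2 a) - tr(b^2) = x*y*z - x^2 - y^2 + 2
and tr(a b^2 a^2) = tr(a) * tr(a b^2 a) - tr(a b^2) = x^2*y*z - x^3 - x*y^2 - y*z + 3*x
tr(b a b a) = tr(b a) * tr(b a) - tr(1)   [split at repeated b] = z^2 - 2
next, tr(a^2 b a b) = tr(a) * tr(b a b a) - tr(b a b) = x*z^2 - y*z - x
tr(a^2 b a) = tr(a) * tr(b a^2) - tr(b a) = x^2*z - x*y - z
next, tr(a b^2 a^2 b) = tr(b) * tr(a^2 b a b) - tr(a^2 b a) = x*y*z^2 - x^2*z - y^2*z + z
tr(b^2 a^2 b^-1 a) = tr(a b^2 a^2) * tr(b) - tr(a b^2 a^2 b) = x^2*y^2*z - x^3*y - x*y^3 - x*y*z^2 + x^2*z + 3*x*y - z
and tr(a b^-1 a^-1 b^2 a) = tr(b^2 a^2 b^-1) * tr(a) - tr(b^2 a^2 b^-1 a) = -x^2*y^2*z + x^3*y + x*y^3 + x*y*z^2 - 4*x*y + z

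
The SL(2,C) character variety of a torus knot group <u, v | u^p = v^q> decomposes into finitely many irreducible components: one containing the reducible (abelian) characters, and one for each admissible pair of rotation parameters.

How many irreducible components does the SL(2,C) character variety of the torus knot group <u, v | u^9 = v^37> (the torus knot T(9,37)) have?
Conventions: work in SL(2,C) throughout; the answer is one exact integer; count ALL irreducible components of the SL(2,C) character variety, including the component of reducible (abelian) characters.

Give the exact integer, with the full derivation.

145

In the torus knot group T(9,37), u^9 = v^37 is central, so an irreducible representation sends it to +I or -I (Schur).
So on each irreducible component the traces are pinned: tr(u) = 2*cos(pi*alpha/9) with 1 <= alpha <= 8, tr(v) = 2*cos(pi*beta/37) with 1 <= beta <= 36.
The two central values (-1)^alpha I and (-1)^beta I must be the same matrix, so alpha and beta share a parity.
Counting: 4 odd alphas x 18 odd betas + 4 even alphas x 18 even betas = 72 + 72 = 144.
That is 144 components of irreducible characters, and with the reducible (abelian) component the total is 145.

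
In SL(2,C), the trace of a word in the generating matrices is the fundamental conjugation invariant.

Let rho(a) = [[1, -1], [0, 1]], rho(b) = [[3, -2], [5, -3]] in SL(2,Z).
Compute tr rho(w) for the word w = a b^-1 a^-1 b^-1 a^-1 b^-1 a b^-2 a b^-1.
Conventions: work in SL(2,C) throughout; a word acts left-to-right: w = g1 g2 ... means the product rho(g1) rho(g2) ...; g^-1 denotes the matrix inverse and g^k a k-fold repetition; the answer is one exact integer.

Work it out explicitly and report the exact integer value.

-1252

rho(a) = [[1, -1], [0, 1]]
... * rho(b^-1) = [[-3, 2], [-5, 3]]  ->  [[2, -1], [-5, 3]]
... * rho(a^-1) = [[1, 1], [0, 1]]  ->  [[2, 1], [-5, -2]]
... * rho(b^-1) = [[-3, 2], [-5, 3]]  ->  [[-11, 7], [25, -16]]
... * rho(a^-1) = [[1, 1], [0, 1]]  ->  [[-11, -4], [25, 9]]
... * rho(b^-1) = [[-3, 2], [-5, 3]]  ->  [[53, -34], [-120, 77]]
... * rho(a) = [[1, -1], [0, 1]]  ->  [[53, -87], [-120, 197]]
... * rho(b^-1) = [[-3, 2], [-5, 3]]  ->  [[276, -155], [-625, 351]]
... * rho(b^-1) = [[-3, 2], [-5, 3]]  ->  [[-53, 87], [120, -197]]
... * rho(a) = [[1, -1], [0, 1]]  ->  [[-53, 140], [120, -317]]
... * rho(b^-1) = [[-3, 2], [-5, 3]]  ->  [[-541, 314], [1225, -711]]
tr = -541 + -711 = -1252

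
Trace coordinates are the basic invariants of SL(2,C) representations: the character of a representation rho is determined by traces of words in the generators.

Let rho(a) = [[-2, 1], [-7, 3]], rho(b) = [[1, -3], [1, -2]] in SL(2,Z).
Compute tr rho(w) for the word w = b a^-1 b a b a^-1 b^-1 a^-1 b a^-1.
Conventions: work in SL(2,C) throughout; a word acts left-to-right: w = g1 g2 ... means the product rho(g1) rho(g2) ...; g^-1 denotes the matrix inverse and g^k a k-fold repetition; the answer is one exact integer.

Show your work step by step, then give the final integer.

-652498

rho(b) = [[1, -3], [1, -2]]
... * rho(a^-1) = [[3, -1], [7, -2]]  ->  [[-18, 5], [-11, 3]]
... * rho(b) = [[1, -3], [1, -2]]  ->  [[-13, 44], [-8, 27]]
... * rho(a) = [[-2, 1], [-7, 3]]  ->  [[-282, 119], [-173, 73]]
... * rho(b) = [[1, -3], [1, -2]]  ->  [[-163, 608], [-100, 373]]
... * rho(a^-1) = [[3, -1], [7, -2]]  ->  [[3767, -1053], [2311, -646]]
... * rho(b^-1) = [[-2, 3], [-1, 1]]  ->  [[-6481, 10248], [-3976, 6287]]
... * rho(a^-1) = [[3, -1], [7, -2]]  ->  [[52293, -14015], [32081, -8598]]
... * rho(b) = [[1, -3], [1, -2]]  ->  [[38278, -128849], [23483, -79047]]
... * rho(a^-1) = [[3, -1], [7, -2]]  ->  [[-787109, 219420], [-482880, 134611]]
tr = -787109 + 134611 = -652498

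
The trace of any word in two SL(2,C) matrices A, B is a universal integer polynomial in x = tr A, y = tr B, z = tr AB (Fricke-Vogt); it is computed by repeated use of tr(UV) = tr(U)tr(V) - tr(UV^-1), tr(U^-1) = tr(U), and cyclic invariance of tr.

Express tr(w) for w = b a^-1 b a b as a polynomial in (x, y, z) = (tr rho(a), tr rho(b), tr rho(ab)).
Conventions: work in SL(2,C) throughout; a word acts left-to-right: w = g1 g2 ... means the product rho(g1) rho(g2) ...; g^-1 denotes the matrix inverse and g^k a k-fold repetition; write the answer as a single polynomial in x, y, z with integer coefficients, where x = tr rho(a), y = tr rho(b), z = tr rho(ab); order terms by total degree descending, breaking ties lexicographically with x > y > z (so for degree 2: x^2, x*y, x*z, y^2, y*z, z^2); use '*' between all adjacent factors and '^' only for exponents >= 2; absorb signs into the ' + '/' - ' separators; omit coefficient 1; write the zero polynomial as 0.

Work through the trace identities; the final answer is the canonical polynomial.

x*y^2*z - x^2*y - y*z^2 + y

tr(b a b) = tr(b) tr(a b) - tr(a)  (reduce the b square) = y*z - x
tr(b a b^2) = tr(b) tr(b a b) - tr(b a)  (reduce the b square) = y^2*z - x*y - z
tr(a b a b) = tr(b a) tr(b a) - tr(1)  (split on b) = z^2 - 2
tr(a b a) = tr(a) tr(b a) - tr(b)  (reduce the a square) = x*z - y
tr(b a b^2 a) = tr(b) tr(a b a b) - tr(a b a)  (reduce the b square) = y*z^2 - x*z - y
tr(b a^-1 b a b) = tr(b a b^2) tr(a) - tr(b a b^2 a)  (eliminate a^-1) = x*y^2*z - x^2*y - y*z^2 + y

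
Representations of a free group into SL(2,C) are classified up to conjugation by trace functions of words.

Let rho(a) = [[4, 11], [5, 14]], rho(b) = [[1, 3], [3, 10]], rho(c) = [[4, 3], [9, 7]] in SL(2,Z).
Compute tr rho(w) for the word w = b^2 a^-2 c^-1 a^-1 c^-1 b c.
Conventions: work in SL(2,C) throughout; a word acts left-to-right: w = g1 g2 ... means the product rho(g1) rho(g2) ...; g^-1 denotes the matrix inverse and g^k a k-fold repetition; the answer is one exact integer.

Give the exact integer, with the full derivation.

rho(b) = [[1, 3], [3, 10]]
... * rho(b) = [[1, 3], [3, 10]]  ->  [[10, 33], [33, 109]]
... * rho(a^-1) = [[14, -11], [-5, 4]]  ->  [[-25, 22], [-83, 73]]
... * rho(a^-1) = [[14, -11], [-5, 4]]  ->  [[-460, 363], [-1527, 1205]]
... * rho(c^-1) = [[7, -3], [-9, 4]]  ->  [[-6487, 2832], [-21534, 9401]]
... * rho(a^-1) = [[14, -11], [-5, 4]]  ->  [[-104978, 82685], [-348481, 274478]]
... * rho(c^-1) = [[7, -3], [-9, 4]]  ->  [[-1479011, 645674], [-4909669, 2143355]]
... * rho(b) = [[1, 3], [3, 10]]  ->  [[458011, 2019707], [1520396, 6704543]]
... * rho(c) = [[4, 3], [9, 7]]  ->  [[20009407, 15511982], [66422471, 51492989]]
tr = 20009407 + 51492989 = 71502396

71502396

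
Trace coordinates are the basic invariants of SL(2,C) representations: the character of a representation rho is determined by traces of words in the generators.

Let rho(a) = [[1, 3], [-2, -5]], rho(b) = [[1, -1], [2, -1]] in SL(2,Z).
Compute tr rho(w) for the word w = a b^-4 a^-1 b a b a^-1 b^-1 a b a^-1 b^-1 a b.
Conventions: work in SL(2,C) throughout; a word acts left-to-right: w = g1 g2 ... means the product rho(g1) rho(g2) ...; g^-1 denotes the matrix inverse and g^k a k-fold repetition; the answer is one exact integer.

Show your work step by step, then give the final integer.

rho(a) = [[1, 3], [-2, -5]]
... * rho(b^-1) = [[-1, 1], [-2, 1]]  ->  [[-7, 4], [12, -7]]
... * rho(b^-1) = [[-1, 1], [-2, 1]]  ->  [[-1, -3], [2, 5]]
... * rho(b^-1) = [[-1, 1], [-2, 1]]  ->  [[7, -4], [-12, 7]]
... * rho(b^-1) = [[-1, 1], [-2, 1]]  ->  [[1, 3], [-2, -5]]
... * rho(a^-1) = [[-5, -3], [2, 1]]  ->  [[1, 0], [0, 1]]
... * rho(b) = [[1, -1], [2, -1]]  ->  [[1, -1], [2, -1]]
... * rho(a) = [[1, 3], [-2, -5]]  ->  [[3, 8], [4, 11]]
... * rho(b) = [[1, -1], [2, -1]]  ->  [[19, -11], [26, -15]]
... * rho(a^-1) = [[-5, -3], [2, 1]]  ->  [[-117, -68], [-160, -93]]
... * rho(b^-1) = [[-1, 1], [-2, 1]]  ->  [[253, -185], [346, -253]]
... * rho(a) = [[1, 3], [-2, -5]]  ->  [[623, 1684], [852, 2303]]
... * rho(b) = [[1, -1], [2, -1]]  ->  [[3991, -2307], [5458, -3155]]
... * rho(a^-1) = [[-5, -3], [2, 1]]  ->  [[-24569, -14280], [-33600, -19529]]
... * rho(b^-1) = [[-1, 1], [-2, 1]]  ->  [[53129, -38849], [72658, -53129]]
... * rho(a) = [[1, 3], [-2, -5]]  ->  [[130827, 353632], [178916, 483619]]
... * rho(b) = [[1, -1], [2, -1]]  ->  [[838091, -484459], [1146154, -662535]]
tr = 838091 + -662535 = 175556

175556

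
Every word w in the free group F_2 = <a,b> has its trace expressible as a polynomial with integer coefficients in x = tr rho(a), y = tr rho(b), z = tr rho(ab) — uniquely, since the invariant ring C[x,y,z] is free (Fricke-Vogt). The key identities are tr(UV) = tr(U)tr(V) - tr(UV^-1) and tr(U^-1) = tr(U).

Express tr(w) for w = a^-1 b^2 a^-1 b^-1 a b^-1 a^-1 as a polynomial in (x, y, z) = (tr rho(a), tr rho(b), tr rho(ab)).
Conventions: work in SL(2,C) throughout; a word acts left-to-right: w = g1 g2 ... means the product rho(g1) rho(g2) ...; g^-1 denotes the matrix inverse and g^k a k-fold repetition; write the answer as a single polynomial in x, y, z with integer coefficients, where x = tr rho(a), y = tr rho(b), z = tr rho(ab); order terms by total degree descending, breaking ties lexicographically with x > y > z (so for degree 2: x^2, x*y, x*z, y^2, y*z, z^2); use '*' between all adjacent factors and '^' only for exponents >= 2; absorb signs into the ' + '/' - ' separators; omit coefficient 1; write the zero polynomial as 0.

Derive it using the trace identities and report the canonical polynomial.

trace(a^-1 b) = trace(b)*trace(a) - trace(b a)  (eliminate a^-1) = x*y - z
apply: trace(a^2 b) = trace(a)*trace(b a) - trace(b)  (reduce the a square) = x*z - y
use: trace(a^2) = trace(a)*trace(a) - trace(1)  (reduce the a square) = x^2 - 2
apply: trace(a b^2 a) = trace(b)*trace(a^2 b) - trace(a^2)  (reduce the b square) = x*y*z - x^2 - y^2 + 2
apply: trace(a b a b) = trace(a b)*trace(a b) - trace(1)  (split on a) = z^2 - 2
apply: trace(a b^2 a b) = trace(b)*trace(a b a b) - trace(a b a)  (reduce the b square) = y*z^2 - x*z - y
apply: trace(b^2 a b^-1 a) = trace(a b^2 a)*trace(b) - trace(a b^2 a b)  (eliminate b^-1) = x*y^2*z - x^2*y - y^3 - y*z^2 + x*z + 3*y
trace(b^-1 a^-1 b^2 a) = trace(b^2 a b^-1)*trace(a) - trace(b^2 a b^-1 a)  (eliminate a^-1) = -x*y^2*z + x^2*y + y^3 + y*z^2 - 3*y
use: trace(a^-1 b^2 a^-1 b^-1) = trace(b^-1 a^-1 b^2)*trace(a) - trace(b^-1 a^-1 b^2 a)  (eliminate a^-1) = x*y^2*z - y^3 - y*z^2 - x*z + 3*y
apply: trace(b a b) = trace(b)*trace(a b) - trace(a)  (reduce the b square) = y*z - x
apply: trace(a^-1 b a b) = trace(b a b)*trace(a) - trace(b a b a)  (eliminate a^-1) = x*y*z - x^2 - z^2 + 2
use: trace(a b a^-2 b) = trace(a^-1 b a b)*trace(a) - trace(a^-1 b a b a)  (eliminate a^-1) = x^2*y*z - x^3 - x*z^2 - y*z + 3*x
use: trace(b^3 a) = trace(b)*trace(a b^2) - trace(a b)  (reduce the b square) = y^2*z - x*y - z
use: trace(b^2) = trace(b)*trace(b) - trace(1)  (reduce the b square) = y^2 - 2
apply: trace(b^3) = trace(b)*trace(b^2) - trace(b)  (reduce the b square) = y^3 - 3*y
apply: trace(b^2 a^2 b) = trace(a)*trace(b^3 a) - trace(b^3)  (reduce the a square) = x*y^2*z - x^2*y - y^3 - x*z + 3*y
use: trace(b^2 a^2 b a) = trace(a)*trace(b a b^2 a) - trace(b a b^2)  (reduce the a square) = x*y*z^2 - x^2*z - y^2*z + z
use: trace(b^2 a^2 b a^-1) = trace(b^2 a^2 b)*trace(a) - trace(b^2 a^2 b a)  (eliminate a^-1) = x^2*y^2*z - x^3*y - x*y^3 - x*y*z^2 + y^2*z + 3*x*y - z
use: trace(a b a^-2 b^2 a) = trace(b^2 a^2 b a^-1)*trace(a) - trace(b^2 a^2 b)  (eliminate a^-1) = x^3*y^2*z - x^4*y - x^2*y^3 - x^2*y*z^2 + 4*x^2*y + y^3 - 3*y
trace(b^2 a b a b) = trace(b)*trace(b a b a b) - trace(b a b a)  (reduce the b square) = y^2*z^2 - x*y*z - y^2 - z^2 + 2
use: trace(a b a b a b) = trace(b a)*trace(b a b a) - trace(b^-1 a^-1)  (split on b) = z^3 - 3*z
use: trace(a b a b a) = trace(a)*trace(b a b a) - trace(b a b)  (reduce the a square) = x*z^2 - y*z - x
use: trace(b^2 a b a b a) = trace(b)*trace(a b a b a b) - trace(a b a b a)  (reduce the b square) = y*z^3 - x*z^2 - 2*y*z + x
apply: trace(b^2 a b a b a^-1) = trace(b^2 a b a b)*trace(a) - trace(b^2 a b a b a)  (eliminate a^-1) = x*y^2*z^2 - x^2*y*z - y*z^3 - x*y^2 + 2*y*z + x
apply: trace(a b a^-2 b^2 a b) = trace(b^2 a b a b a^-1)*trace(a) - trace(b^2 a b a b)  (eliminate a^-1) = x^2*y^2*z^2 - x^3*y*z - x*y*z^3 - x^2*y^2 - y^2*z^2 + 3*x*y*z + x^2 + y^2 + z^2 - 2
use: trace(b^-1 a b a^-2 b^2 a) = trace(a b a^-2 b^2 a)*trace(b) - trace(a b a^-2 b^2 a b)  (eliminate b^-1) = x^3*y^3*z - x^4*y^2 - x^2*y^4 - 2*x^2*y^2*z^2 + x^3*y*z + x*y*z^3 + 5*x^2*y^2 + y^4 + y^2*z^2 - 3*x*y*z - x^2 - 4*y^2 - z^2 + 2
apply: trace(a^-2 b^2 a^-1 b^-1 a b) = trace(b^-1 a b a^-2 b^2)*trace(a) - trace(b^-1 a b a^-2 b^2 a)  (eliminate a^-1) = -x^3*y^3*z + x^4*y^2 + x^2*y^4 + 2*x^2*y^2*z^2 - x*y*z^3 - x^4 - 5*x^2*y^2 - x^2*z^2 - y^4 - y^2*z^2 + 2*x*y*z + 4*x^2 + 4*y^2 + z^2 - 2
apply: trace(a^-1 b^2 a^-1 b^-1 a b^-1 a^-1) = trace(a^-2 b^2 a^-1 b^-1 a)*trace(b) - trace(a^-2 b^2 a^-1 b^-1 a b)  (eliminate b^-1) = x^3*y^3*z - x^4*y^2 - x^2*y^4 - 2*x^2*y^2*z^2 + x*y^3*z + x*y*z^3 + x^4 + 5*x^2*y^2 + x^2*z^2 - 3*x*y*z - 4*x^2 - y^2 - z^2 + 2

x^3*y^3*z - x^4*y^2 - x^2*y^4 - 2*x^2*y^2*z^2 + x*y^3*z + x*y*z^3 + x^4 + 5*x^2*y^2 + x^2*z^2 - 3*x*y*z - 4*x^2 - y^2 - z^2 + 2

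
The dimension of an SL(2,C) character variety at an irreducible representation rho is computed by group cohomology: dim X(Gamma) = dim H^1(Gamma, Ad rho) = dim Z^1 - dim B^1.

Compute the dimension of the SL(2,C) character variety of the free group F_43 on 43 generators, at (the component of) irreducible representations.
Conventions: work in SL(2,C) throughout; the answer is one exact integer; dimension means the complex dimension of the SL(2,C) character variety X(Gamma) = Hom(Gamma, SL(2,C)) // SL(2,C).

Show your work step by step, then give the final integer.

126

Gamma = F_43 has 43 generators and no relators.
So Z^1 = (sl_2)^43 in full: dim Z^1 = 129.
At an irreducible rho the centralizer of the image in sl_2 is 0, so the coboundary map sl_2 -> Z^1 is injective: dim B^1 = 3.
Therefore dim X = 129 - 3 = 126.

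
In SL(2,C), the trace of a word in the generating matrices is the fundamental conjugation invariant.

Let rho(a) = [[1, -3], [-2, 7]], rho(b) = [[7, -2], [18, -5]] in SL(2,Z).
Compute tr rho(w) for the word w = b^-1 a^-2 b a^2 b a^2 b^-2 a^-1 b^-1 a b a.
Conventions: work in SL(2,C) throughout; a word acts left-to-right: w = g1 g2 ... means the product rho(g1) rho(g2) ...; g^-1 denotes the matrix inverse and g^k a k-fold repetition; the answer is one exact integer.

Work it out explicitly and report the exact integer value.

-342206429486374

rho(b^-1) = [[-5, 2], [-18, 7]]
... * rho(a^-1) = [[7, 3], [2, 1]]  ->  [[-31, -13], [-112, -47]]
... * rho(a^-1) = [[7, 3], [2, 1]]  ->  [[-243, -106], [-878, -383]]
... * rho(b) = [[7, -2], [18, -5]]  ->  [[-3609, 1016], [-13040, 3671]]
... * rho(a) = [[1, -3], [-2, 7]]  ->  [[-5641, 17939], [-20382, 64817]]
... * rho(a) = [[1, -3], [-2, 7]]  ->  [[-41519, 142496], [-150016, 514865]]
... * rho(b) = [[7, -2], [18, -5]]  ->  [[2274295, -629442], [8217458, -2274293]]
... * rho(a) = [[1, -3], [-2, 7]]  ->  [[3533179, -11228979], [12766044, -40572425]]
... * rho(a) = [[1, -3], [-2, 7]]  ->  [[25991137, -89202390], [93910894, -322305107]]
... * rho(b^-1) = [[-5, 2], [-18, 7]]  ->  [[1475687335, -572434456], [5331937456, -2068313961]]
... * rho(b^-1) = [[-5, 2], [-18, 7]]  ->  [[2925383533, -1055666522], [10569964018, -3814322815]]
... * rho(a^-1) = [[7, 3], [2, 1]]  ->  [[18366351687, 7720484077], [66361102496, 27895569239]]
... * rho(b^-1) = [[-5, 2], [-18, 7]]  ->  [[-230800471821, 90776091913], [-833925758782, 327991189665]]
... * rho(a) = [[1, -3], [-2, 7]]  ->  [[-412352655647, 1327834058854], [-1489908138112, 4797715604001]]
... * rho(b) = [[7, -2], [18, -5]]  ->  [[21014544469843, -5814464982976], [75929523905234, -21008761743781]]
... * rho(a) = [[1, -3], [-2, 7]]  ->  [[32643474435795, -103744888290361], [117947047392796, -374849903922169]]
tr = 32643474435795 + -374849903922169 = -342206429486374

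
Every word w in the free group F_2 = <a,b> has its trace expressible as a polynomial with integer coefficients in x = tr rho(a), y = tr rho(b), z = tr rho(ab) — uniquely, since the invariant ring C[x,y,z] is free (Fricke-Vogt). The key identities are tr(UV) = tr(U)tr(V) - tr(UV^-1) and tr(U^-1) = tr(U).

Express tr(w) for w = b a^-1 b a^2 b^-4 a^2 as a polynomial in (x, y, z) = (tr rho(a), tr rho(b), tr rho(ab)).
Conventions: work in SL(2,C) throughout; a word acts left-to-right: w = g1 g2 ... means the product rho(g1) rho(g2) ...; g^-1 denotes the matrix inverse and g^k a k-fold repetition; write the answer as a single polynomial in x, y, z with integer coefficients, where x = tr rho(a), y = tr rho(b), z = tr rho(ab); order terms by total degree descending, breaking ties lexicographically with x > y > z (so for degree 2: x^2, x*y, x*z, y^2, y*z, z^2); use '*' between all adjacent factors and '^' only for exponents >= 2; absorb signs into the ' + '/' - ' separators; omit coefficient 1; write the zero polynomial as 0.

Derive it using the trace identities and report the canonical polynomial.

x^4*y^5*z - x^5*y^4 - x^3*y^6 - 2*x^3*y^4*z^2 - 2*x^4*y^3*z + x^2*y^5*z + x^2*y^3*z^3 + 3*x^5*y^2 + 7*x^3*y^4 + 5*x^3*y^2*z^2 - x^4*y*z - 4*x^2*y^3*z - 2*x^2*y*z^3 - x^5 - 14*x^3*y^2 - x^3*z^2 - 2*x*y^4 - 2*x*y^2*z^2 + 5*x^2*y*z + 5*x^3 + 8*x*y^2 + 2*x*z^2 + y*z - 5*x

trace(a^2 b) = trace(a)*trace(b a) - trace(b) = x*z - y
trace(a^2) = trace(a)*trace(a) - trace(1) = x^2 - 2
trace(b^2 a^2) = trace(b)*trace(a^2 b) - trace(a^2) = x*y*z - x^2 - y^2 + 2
trace(b^2 a) = trace(b)*trace(a b) - trace(a) = y*z - x
trace(a b^2 a^2) = trace(a)*trace(b^2 a^2) - trace(b^2 a) = x^2*y*z - x^3 - x*y^2 - y*z + 3*x
trace(a^2 b^2 a^2) = trace(a)*trace(a b^2 a^2) - trace(a b^2 a) = x^3*y*z - x^4 - x^2*y^2 - 2*x*y*z + 4*x^2 + y^2 - 2
trace(b a b a) = trace(b a)*trace(b a) - trace(1) = z^2 - 2
trace(a b a^2 b) = trace(a)*trace(b a b a) - trace(b a b) = x*z^2 - y*z - x
trace(a b a^2) = trace(a)*trace(b a^2) - trace(b a) = x^2*z - x*y - z
trace(b a^2 b^2 a) = trace(b)*trace(a b a^2 b) - trace(a b a^2) = x*y*z^2 - x^2*z - y^2*z + z
trace(b^3 a) = trace(b)*trace(a b^2) - trace(a b) = y^2*z - x*y - z
trace(b^2) = trace(b)*trace(b) - trace(1) = y^2 - 2
trace(b^3) = trace(b)*trace(b^2) - trace(b) = y^3 - 3*y
trace(b a^2 b^2) = trace(a)*trace(b^3 a) - trace(b^3) = x*y^2*z - x^2*y - y^3 - x*z + 3*y
trace(a^2 b^2 a^2 b) = trace(a)*trace(b a^2 b^2 a) - trace(b a^2 b^2) = x^2*y*z^2 - x^3*z - 2*x*y^2*z + x^2*y + y^3 + 2*x*z - 3*y
trace(b a^2 b^-1 a^2 b) = trace(a^2 b^2 a^2)*trace(b) - trace(a^2 b^2 a^2 b) = x^3*y^2*z - x^4*y - x^2*y^3 - x^2*y*z^2 + x^3*z + 3*x^2*y - 2*x*z + y
trace(b a b a^3) = trace(a)*trace(a b a b a) - trace(a b a b) = x^2*z^2 - x*y*z - x^2 - z^2 + 2
trace(a^2 b a b a^2) = trace(a)*trace(b a b a^3) - trace(b a b a^2) = x^3*z^2 - x^2*y*z - x^3 - 2*x*z^2 + y*z + 3*x
trace(b a b a b a) = trace(b a)*trace(b a b a) - trace(b^-1 a^-1) = z^3 - 3*z
trace(b a b a b) = trace(b)*trace(a b a b) - trace(a b a) = y*z^2 - x*z - y
trace(b a^2 b a b a) = trace(a)*trace(b a b a b a) - trace(b a b a b) = x*z^3 - y*z^2 - 2*x*z + y
trace(b a^2 b a b) = trace(a)*trace(b a b^2 a) - trace(b a b^2) = x*y*z^2 - x^2*z - y^2*z + z
trace(a^2 b a b a^2 b) = trace(a)*trace(b a^2 b a b a) - trace(b a^2 b a b) = x^2*z^3 - 2*x*y*z^2 - x^2*z + y^2*z + x*y - z
trace(b a^2 b^-1 a^2 b a) = trace(a^2 b a b a^2)*trace(b) - trace(a^2 b a b a^2 b) = x^3*y*z^2 - x^2*y^2*z - x^2*z^3 - x^3*y + x^2*z + 2*x*y + z
trace(a^2 b a^-1 b a^2 b^-1) = trace(b a^2 b^-1 a^2 b)*trace(a) - trace(b a^2 b^-1 a^2 b a) = x^4*y^2*z - x^5*y - x^3*y^3 - 2*x^3*y*z^2 + x^4*z + x^2*y^2*z + x^2*z^3 + 4*x^3*y - 3*x^2*z - x*y - z
trace(a^2 b a^-1 b a^2) = trace(b a^4 b)*trace(a) - trace(b a^4 b a) = x^4*y*z - x^5 - x^3*y^2 - x^3*z^2 - x^2*y*z + 5*x^3 + x*y^2 + 2*x*z^2 - y*z - 5*x
trace(b^-1 a^2 b a^-1 b a^2 b^-1) = trace(a^2 b a^-1 b a^2 b^-1)*trace(b) - trace(a^2 b a^-1 b a^2) = x^4*y^3*z - x^5*y^2 - x^3*y^4 - 2*x^3*y^2*z^2 + x^2*y^3*z + x^2*y*z^3 + x^5 + 5*x^3*y^2 + x^3*z^2 - 2*x^2*y*z - 5*x^3 - 2*x*y^2 - 2*x*z^2 + 5*x
trace(a^2 b a^-1 b a^2 b^-3) = trace(b^-1 a^2 b a^-1 b a^2 b^-1)*trace(b) - trace(b^-1 a^2 b a^-1 b a^2) = x^4*y^4*z - x^5*y^3 - x^3*y^5 - 2*x^3*y^3*z^2 - x^4*y^2*z + x^2*y^4*z + x^2*y^2*z^3 + 2*x^5*y + 6*x^3*y^3 + 3*x^3*y*z^2 - x^4*z - 3*x^2*y^2*z - x^2*z^3 - 9*x^3*y - 2*x*y^3 - 2*x*y*z^2 + 3*x^2*z + 6*x*y + z
trace(b a^-1 b a^2 b^-4 a^2) = trace(a^2 b a^-1 b a^2 b^-3)*trace(b) - trace(a^2 b a^-1 b a^2 b^-2) = x^4*y^5*z - x^5*y^4 - x^3*y^6 - 2*x^3*y^4*z^2 - 2*x^4*y^3*z + x^2*y^5*z + x^2*y^3*z^3 + 3*x^5*y^2 + 7*x^3*y^4 + 5*x^3*y^2*z^2 - x^4*y*z - 4*x^2*y^3*z - 2*x^2*y*z^3 - x^5 - 14*x^3*y^2 - x^3*z^2 - 2*x*y^4 - 2*x*y^2*z^2 + 5*x^2*y*z + 5*x^3 + 8*x*y^2 + 2*x*z^2 + y*z - 5*x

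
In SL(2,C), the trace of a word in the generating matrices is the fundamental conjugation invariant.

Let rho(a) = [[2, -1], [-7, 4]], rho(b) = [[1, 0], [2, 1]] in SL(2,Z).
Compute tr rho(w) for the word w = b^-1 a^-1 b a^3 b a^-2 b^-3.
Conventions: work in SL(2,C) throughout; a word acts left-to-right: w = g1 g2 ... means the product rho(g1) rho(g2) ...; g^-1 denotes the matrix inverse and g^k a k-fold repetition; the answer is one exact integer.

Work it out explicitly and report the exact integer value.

2414

rho(b^-1) = [[1, 0], [-2, 1]]
... * rho(a^-1) = [[4, 1], [7, 2]]  ->  [[4, 1], [-1, 0]]
... * rho(b) = [[1, 0], [2, 1]]  ->  [[6, 1], [-1, 0]]
... * rho(a) = [[2, -1], [-7, 4]]  ->  [[5, -2], [-2, 1]]
... * rho(a) = [[2, -1], [-7, 4]]  ->  [[24, -13], [-11, 6]]
... * rho(a) = [[2, -1], [-7, 4]]  ->  [[139, -76], [-64, 35]]
... * rho(b) = [[1, 0], [2, 1]]  ->  [[-13, -76], [6, 35]]
... * rho(a^-1) = [[4, 1], [7, 2]]  ->  [[-584, -165], [269, 76]]
... * rho(a^-1) = [[4, 1], [7, 2]]  ->  [[-3491, -914], [1608, 421]]
... * rho(b^-1) = [[1, 0], [-2, 1]]  ->  [[-1663, -914], [766, 421]]
... * rho(b^-1) = [[1, 0], [-2, 1]]  ->  [[165, -914], [-76, 421]]
... * rho(b^-1) = [[1, 0], [-2, 1]]  ->  [[1993, -914], [-918, 421]]
tr = 1993 + 421 = 2414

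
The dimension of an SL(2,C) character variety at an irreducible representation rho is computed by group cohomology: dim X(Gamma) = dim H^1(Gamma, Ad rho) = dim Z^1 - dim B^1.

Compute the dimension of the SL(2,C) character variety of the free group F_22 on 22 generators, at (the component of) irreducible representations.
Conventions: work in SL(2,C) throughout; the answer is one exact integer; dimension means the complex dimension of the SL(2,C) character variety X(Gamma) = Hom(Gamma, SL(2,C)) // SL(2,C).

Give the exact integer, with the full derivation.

63

Here Gamma is free of rank 22 — no relator constrains a cocycle.
A cocycle picks one sl_2 vector per generator freely, giving dim Z^1 = 3*22 = 66.
At an irreducible rho the centralizer of the image in sl_2 is 0, so the coboundary map sl_2 -> Z^1 is injective: dim B^1 = 3.
dim X = dim H^1 = dim Z^1 - dim B^1 = 66 - 3 = 63.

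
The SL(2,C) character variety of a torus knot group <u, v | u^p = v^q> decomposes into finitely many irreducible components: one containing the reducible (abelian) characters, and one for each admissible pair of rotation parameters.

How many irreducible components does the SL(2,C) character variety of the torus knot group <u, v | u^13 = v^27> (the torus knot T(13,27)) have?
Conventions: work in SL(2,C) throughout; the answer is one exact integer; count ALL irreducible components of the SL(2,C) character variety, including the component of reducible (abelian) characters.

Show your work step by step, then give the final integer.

In the torus knot group T(13,27), u^13 = v^27 is central, so an irreducible representation sends it to +I or -I (Schur).
So on each irreducible component the traces are pinned: tr(u) = 2*cos(pi*alpha/13) with 1 <= alpha <= 12, tr(v) = 2*cos(pi*beta/27) with 1 <= beta <= 26.
Consistency of u^13 = (-1)^alpha I with v^27 = (-1)^beta I forces alpha = beta (mod 2).
Counting: 6 odd alphas x 13 odd betas + 6 even alphas x 13 even betas = 78 + 78 = 156.
Total: 156 irreducible-character components + 1 reducible (abelian) component = 157.

157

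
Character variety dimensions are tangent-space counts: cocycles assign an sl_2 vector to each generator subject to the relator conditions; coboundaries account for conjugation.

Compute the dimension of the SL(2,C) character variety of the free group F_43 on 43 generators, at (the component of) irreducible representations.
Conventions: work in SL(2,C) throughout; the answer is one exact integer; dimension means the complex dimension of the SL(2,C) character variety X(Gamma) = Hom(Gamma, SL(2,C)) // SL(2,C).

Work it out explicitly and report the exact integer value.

Here Gamma is free of rank 43 — no relator constrains a cocycle.
Z^1(Gamma, Ad rho) = (sl_2)^43: a cocycle is a free choice of one sl_2 vector per generator, so dim Z^1 = 3*43 = 129.
dim B^1 = 3: the coboundary map is injective because an irreducible image has centralizer 0 in sl_2.
dim X = dim H^1 = dim Z^1 - dim B^1 = 129 - 3 = 126.

126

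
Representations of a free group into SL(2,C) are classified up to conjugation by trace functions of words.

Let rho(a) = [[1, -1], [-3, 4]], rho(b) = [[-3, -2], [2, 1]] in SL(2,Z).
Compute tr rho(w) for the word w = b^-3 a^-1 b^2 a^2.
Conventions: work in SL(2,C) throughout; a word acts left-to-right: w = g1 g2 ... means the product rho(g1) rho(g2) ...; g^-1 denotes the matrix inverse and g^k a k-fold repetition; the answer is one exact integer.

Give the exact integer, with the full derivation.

-3015

rho(b^-1) = [[1, 2], [-2, -3]]
... * rho(b^-1) = [[1, 2], [-2, -3]]  ->  [[-3, -4], [4, 5]]
... * rho(b^-1) = [[1, 2], [-2, -3]]  ->  [[5, 6], [-6, -7]]
... * rho(a^-1) = [[4, 1], [3, 1]]  ->  [[38, 11], [-45, -13]]
... * rho(b) = [[-3, -2], [2, 1]]  ->  [[-92, -65], [109, 77]]
... * rho(b) = [[-3, -2], [2, 1]]  ->  [[146, 119], [-173, -141]]
... * rho(a) = [[1, -1], [-3, 4]]  ->  [[-211, 330], [250, -391]]
... * rho(a) = [[1, -1], [-3, 4]]  ->  [[-1201, 1531], [1423, -1814]]
tr = -1201 + -1814 = -3015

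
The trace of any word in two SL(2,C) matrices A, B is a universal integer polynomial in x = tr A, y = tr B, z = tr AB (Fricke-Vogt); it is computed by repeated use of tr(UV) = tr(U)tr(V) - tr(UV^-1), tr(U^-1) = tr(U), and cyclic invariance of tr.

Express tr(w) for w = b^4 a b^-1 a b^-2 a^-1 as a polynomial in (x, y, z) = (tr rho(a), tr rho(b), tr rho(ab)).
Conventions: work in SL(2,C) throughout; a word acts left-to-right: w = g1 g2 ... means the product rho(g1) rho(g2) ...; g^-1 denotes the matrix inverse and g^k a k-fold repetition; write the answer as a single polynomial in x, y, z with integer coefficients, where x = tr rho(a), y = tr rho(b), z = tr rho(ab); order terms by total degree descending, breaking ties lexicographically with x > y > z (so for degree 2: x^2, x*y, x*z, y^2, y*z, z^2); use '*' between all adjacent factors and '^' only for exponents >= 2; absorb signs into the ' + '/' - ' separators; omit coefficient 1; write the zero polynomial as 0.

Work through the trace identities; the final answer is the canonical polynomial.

trace(a b^2) = trace(b)*trace(a b) - trace(a)   [square of b] = y*z - x
trace(b^3 a) = trace(b)*trace(a b^2) - trace(a b)   [square of b] = y^2*z - x*y - z
trace(b^2) = trace(b)*trace(b) - trace(1)   [square of b] = y^2 - 2
trace(b^3) = trace(b)*trace(b^2) - trace(b)   [square of b] = y^3 - 3*y
trace(a b^3 a) = trace(a)*trace(b^3 a) - trace(b^3)   [square of a] = x*y^2*z - x^2*y - y^3 - x*z + 3*y
trace(a b a b) = trace(b a)*trace(b a) - trace(1)   [split at a repeated b] = z^2 - 2
trace(a b a) = trace(a)*trace(b a) - trace(b)   [square of a] = x*z - y
trace(a b a b^2) = trace(b)*trace(a b a b) - trace(a b a)   [square of b] = y*z^2 - x*z - y
trace(a b^3 a b) = trace(b)*trace(a b a b^2) - trace(a b a b)   [square of b] = y^2*z^2 - x*y*z - y^2 - z^2 + 2
trace(b^3 a b^-1 a) = trace(a b^3 a)*trace(b) - trace(a b^3 a b)   [inverse elimination on b] = x*y^3*z - x^2*y^2 - y^4 - y^2*z^2 + 4*y^2 + z^2 - 2
trace(a b^2 a) = trace(a)*trace(b^2 a) - trace(b^2)   [square of a] = x*y*z - x^2 - y^2 + 2
trace(b a^3 b) = trace(a)*trace(a b^2 a) - trace(a b^2)   [square of a] = x^2*y*z - x^3 - x*y^2 - y*z + 3*x
trace(b a^3) = trace(a)*trace(a b a) - trace(a b)   [square of a] = x^2*z - x*y - z
trace(b^2 a^3 b) = trace(b)*trace(b a^3 b) - trace(b a^3)   [square of b] = x^2*y^2*z - x^3*y - x*y^3 - x^2*z - y^2*z + 4*x*y + z
trace(a b^4 a^2) = trace(b)*trace(b^2 a^3 b) - trace(b^2 a^3)   [square of b] = x^2*y^3*z - x^3*y^2 - x*y^4 - 2*x^2*y*z - y^3*z + x^3 + 5*x*y^2 + 2*y*z - 3*x
trace(b a b^4 a) = trace(b)*trace(b a b a b^2) - trace(b a b a b)   [square of b] = y^3*z^2 - x*y^2*z - y^3 - 2*y*z^2 + x*z + 3*y
trace(b^2 a b^2) = trace(b)*trace(b^2 a b) - trace(b^2 a)   [square of b] = y^3*z - x*y^2 - 2*y*z + x
trace(b a b^4) = trace(b)*trace(b^2 a b^2) - trace(b^2 a b)   [square of b] = y^4*z - x*y^3 - 3*y^2*z + 2*x*y + z
trace(a b^4 a^2 b) = trace(a)*trace(b a b^4 a) - trace(b a b^4)   [square of a] = x*y^3*z^2 - x^2*y^2*z - y^4*z - 2*x*y*z^2 + x^2*z + 3*y^2*z + x*y - z
trace(a b^-1 a b^4 a) = trace(a b^4 a^2)*trace(b) - trace(a b^4 a^2 b)   [inverse elimination on b] = x^2*y^4*z - x^3*y^3 - x*y^5 - x*y^3*z^2 - x^2*y^2*z + x^3*y + 5*x*y^3 + 2*x*y*z^2 - x^2*z - y^2*z - 4*x*y + z
trace(a b a^2 b) = trace(a)*trace(b a b a) - trace(b a b)   [square of a] = x*z^2 - y*z - x
trace(b a b a^2 b) = trace(b)*trace(a b a^2 b) - trace(a b a^2)   [square of b] = x*y*z^2 - x^2*z - y^2*z + z
trace(b a b a^2 b^2) = trace(b)*trace(b a b a^2 b) - trace(b a b a^2)   [square of b] = x*y^2*z^2 - x^2*y*z - y^3*z - x*z^2 + 2*y*z + x
trace(a b^4 a b a) = trace(b)*trace(b a b a^2 b^2) - trace(b a b a^2 b)   [square of b] = x*y^3*z^2 - x^2*y^2*z - y^4*z - 2*x*y*z^2 + x^2*z + 3*y^2*z + x*y - z
trace(a b a b a b) = trace(a b)*trace(a b a b) - trace(a^-1 b^-1)   [split at a repeated a] = z^3 - 3*z
trace(b a b a b a b) = trace(b)*trace(a b a b a b) - trace(a b a b a)   [square of b] = y*z^3 - x*z^2 - 2*y*z + x
trace(b a b a b a b^2) = trace(b)*trace(b a b a b a b) - trace(b a b a b a)   [square of b] = y^2*z^3 - x*y*z^2 - 2*y^2*z - z^3 + x*y + 3*z
trace(a b^4 a b a b) = trace(b)*trace(b a b a b a b^2) - trace(b a b a b a b)   [square of b] = y^3*z^3 - x*y^2*z^2 - 2*y^3*z - 2*y*z^3 + x*y^2 + x*z^2 + 5*y*z - x
trace(a b^-1 a b^4 a b) = trace(a b^4 a b a)*trace(b) - trace(a b^4 a b a b)   [inverse elimination on b] = x*y^4*z^2 - x^2*y^3*z - y^5*z - y^3*z^3 - x*y^2*z^2 + x^2*y*z + 5*y^3*z + 2*y*z^3 - x*z^2 - 6*y*z + x
trace(b^4 a b^-1 a b^-1 a) = trace(a b^-1 a b^4 a)*trace(b) - trace(a b^-1 a b^4 a b)   [inverse elimination on b] = x^2*y^5*z - x^3*y^4 - x*y^6 - 2*x*y^4*z^2 + y^5*z + y^3*z^3 + x^3*y^2 + 5*x*y^4 + 3*x*y^2*z^2 - 2*x^2*y*z - 6*y^3*z - 2*y*z^3 - 4*x*y^2 + x*z^2 + 7*y*z - x
trace(b^-1 a^-1 b^4 a b^-1 a) = trace(b^4 a b^-1 a b^-1)*trace(a) - trace(b^4 a b^-1 a b^-1 a)   [inverse elimination on a] = -x^2*y^5*z + x^3*y^4 + x*y^6 + 2*x*y^4*z^2 + x^2*y^3*z - y^5*z - y^3*z^3 - 2*x^3*y^2 - 6*x*y^4 - 4*x*y^2*z^2 + 2*x^2*y*z + 6*y^3*z + 2*y*z^3 + 8*x*y^2 - 7*y*z - x
trace(b^4 a b^-1 a b^-2 a^-1) = trace(b^-1 a^-1 b^4 a b^-1 a)*trace(b) - trace(b^-1 a^-1 b^4 a b^-1 a b)   [inverse elimination on b] = -x^2*y^6*z + x^3*y^5 + x*y^7 + 2*x*y^5*z^2 + x^2*y^4*z - y^6*z - y^4*z^3 - 2*x^3*y^3 - 6*x*y^5 - 4*x*y^3*z^2 + 2*x^2*y^2*z + 6*y^4*z + 2*y^2*z^3 + 8*x*y^3 - 8*y^2*z + z

-x^2*y^6*z + x^3*y^5 + x*y^7 + 2*x*y^5*z^2 + x^2*y^4*z - y^6*z - y^4*z^3 - 2*x^3*y^3 - 6*x*y^5 - 4*x*y^3*z^2 + 2*x^2*y^2*z + 6*y^4*z + 2*y^2*z^3 + 8*x*y^3 - 8*y^2*z + z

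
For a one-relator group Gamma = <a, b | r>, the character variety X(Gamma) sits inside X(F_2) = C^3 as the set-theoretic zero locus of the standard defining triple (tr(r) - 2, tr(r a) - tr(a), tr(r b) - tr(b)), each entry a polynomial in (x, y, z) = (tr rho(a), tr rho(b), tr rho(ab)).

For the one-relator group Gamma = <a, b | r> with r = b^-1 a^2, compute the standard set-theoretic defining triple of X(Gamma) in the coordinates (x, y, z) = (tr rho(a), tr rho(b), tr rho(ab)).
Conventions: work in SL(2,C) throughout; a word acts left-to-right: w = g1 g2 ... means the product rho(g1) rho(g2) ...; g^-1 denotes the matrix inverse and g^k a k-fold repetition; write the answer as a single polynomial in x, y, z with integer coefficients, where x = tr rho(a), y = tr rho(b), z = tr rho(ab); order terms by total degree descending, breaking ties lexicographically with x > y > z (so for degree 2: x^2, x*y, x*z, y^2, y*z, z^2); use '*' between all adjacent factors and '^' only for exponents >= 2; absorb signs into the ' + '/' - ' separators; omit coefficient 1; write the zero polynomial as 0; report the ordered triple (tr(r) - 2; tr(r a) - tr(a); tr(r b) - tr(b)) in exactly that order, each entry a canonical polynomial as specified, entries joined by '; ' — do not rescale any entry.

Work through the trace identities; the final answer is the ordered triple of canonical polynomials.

tr(a^2) = tr(a) tr(a) - tr(1)   [square of a] = x^2 - 2
tr(a^2 b) = tr(a) tr(b a) - tr(b)   [square of a] = x*z - y
tr(b^-1 a^2) = tr(a^2) tr(b) - tr(a^2 b)   [inverse elimination on b] = x^2*y - x*z - y
tr(a^3) = tr(a) tr(a^2) - tr(a)   [square of a] = x^3 - 3*x
tr(a^3 b) = tr(a) tr(b a^2) - tr(b a)   [square of a] = x^2*z - x*y - z
tr(b^-1 a^3) = tr(a^3) tr(b) - tr(a^3 b)   [inverse elimination on b] = x^3*y - x^2*z - 2*x*y + z
assemble the triple (tr(r) - 2; tr(r a) - x; tr(r b) - y)

x^2*y - x*z - y - 2; x^3*y - x^2*z - 2*x*y - x + z; x^2 - y - 2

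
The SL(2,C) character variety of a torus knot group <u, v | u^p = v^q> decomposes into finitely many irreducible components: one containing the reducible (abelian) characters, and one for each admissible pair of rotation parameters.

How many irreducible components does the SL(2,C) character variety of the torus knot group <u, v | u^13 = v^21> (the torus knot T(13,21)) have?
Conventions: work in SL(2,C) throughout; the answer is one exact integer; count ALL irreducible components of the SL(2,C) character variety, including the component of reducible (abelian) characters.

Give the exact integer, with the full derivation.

121

Gamma = < u, v | u^13 = v^21 > (torus knot T(13,21)); the central element u^13 = v^21 acts as +I or -I in any irreducible SL(2,C) representation.
So on each irreducible component the traces are pinned: tr(u) = 2*cos(pi*alpha/13) with 1 <= alpha <= 12, tr(v) = 2*cos(pi*beta/21) with 1 <= beta <= 20.
Consistency of u^13 = (-1)^alpha I with v^21 = (-1)^beta I forces alpha = beta (mod 2).
Counting: 6 odd alphas x 10 odd betas + 6 even alphas x 10 even betas = 60 + 60 = 120.
That is 120 components of irreducible characters, and with the reducible (abelian) component the total is 121.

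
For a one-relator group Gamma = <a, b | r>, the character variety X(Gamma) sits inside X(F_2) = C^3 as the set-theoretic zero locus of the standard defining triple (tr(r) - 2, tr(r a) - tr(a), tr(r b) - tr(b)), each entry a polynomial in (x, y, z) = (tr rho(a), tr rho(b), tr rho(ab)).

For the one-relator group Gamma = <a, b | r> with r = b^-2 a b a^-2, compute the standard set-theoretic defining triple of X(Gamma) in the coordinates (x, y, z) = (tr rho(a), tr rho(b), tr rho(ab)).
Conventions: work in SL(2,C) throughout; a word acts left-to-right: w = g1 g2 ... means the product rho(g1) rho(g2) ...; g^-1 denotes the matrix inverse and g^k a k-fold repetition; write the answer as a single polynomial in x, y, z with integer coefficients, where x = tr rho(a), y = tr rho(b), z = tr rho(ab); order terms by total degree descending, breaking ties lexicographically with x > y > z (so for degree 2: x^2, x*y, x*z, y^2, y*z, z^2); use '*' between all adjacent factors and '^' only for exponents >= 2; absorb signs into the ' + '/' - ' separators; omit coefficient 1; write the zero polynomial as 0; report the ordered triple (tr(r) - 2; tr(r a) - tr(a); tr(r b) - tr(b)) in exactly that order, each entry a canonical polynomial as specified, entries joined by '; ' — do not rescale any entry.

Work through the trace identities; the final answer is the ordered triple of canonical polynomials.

use: trace(b^-1 a) = trace(a)*trace(b) - trace(a b)  (eliminate b^-1) = x*y - z
use: trace(a b a) = trace(a)*trace(b a) - trace(b)  (reduce the a square) = x*z - y
trace(a b a b) = trace(b a)*trace(b a) - trace(1)  (split on b) = z^2 - 2
use: trace(b^-1 a b a) = trace(a b a)*trace(b) - trace(a b a b)  (eliminate b^-1) = x*y*z - y^2 - z^2 + 2
use: trace(b^-2 a b a) = trace(b^-1 a b a)*trace(b) - trace(b^-1 a b a b)  (eliminate b^-1) = x*y^2*z - y^3 - y*z^2 - x*z + 3*y
use: trace(a^-1 b^-2 a b) = trace(b^-2 a b)*trace(a) - trace(b^-2 a b a)  (eliminate a^-1) = -x*y^2*z + x^2*y + y^3 + y*z^2 - 3*y
apply: trace(b^-2 a b a^-2) = trace(a^-1 b^-2 a b)*trace(a) - trace(a^-1 b^-2 a b a)  (eliminate a^-1) = -x^2*y^2*z + x^3*y + x*y^3 + x*y*z^2 - 4*x*y + z
use: trace(a^-1 b^-1 a b) = trace(b^-1 a b)*trace(a) - trace(b^-1 a b a) = -x*y*z + x^2 + y^2 + z^2 - 2
use: trace(b^-1 a b a^-2) = trace(a^-1 b^-1 a b)*trace(a) - trace(a^-1 b^-1 a b a) = -x^2*y*z + x^3 + x*y^2 + x*z^2 - 3*x
assemble the triple (trace(r) - 2; trace(r a) - x; trace(r b) - y)

-x^2*y^2*z + x^3*y + x*y^3 + x*y*z^2 - 4*x*y + z - 2; -x*y^2*z + x^2*y + y^3 + y*z^2 - x - 3*y; -x^2*y*z + x^3 + x*y^2 + x*z^2 - 3*x - y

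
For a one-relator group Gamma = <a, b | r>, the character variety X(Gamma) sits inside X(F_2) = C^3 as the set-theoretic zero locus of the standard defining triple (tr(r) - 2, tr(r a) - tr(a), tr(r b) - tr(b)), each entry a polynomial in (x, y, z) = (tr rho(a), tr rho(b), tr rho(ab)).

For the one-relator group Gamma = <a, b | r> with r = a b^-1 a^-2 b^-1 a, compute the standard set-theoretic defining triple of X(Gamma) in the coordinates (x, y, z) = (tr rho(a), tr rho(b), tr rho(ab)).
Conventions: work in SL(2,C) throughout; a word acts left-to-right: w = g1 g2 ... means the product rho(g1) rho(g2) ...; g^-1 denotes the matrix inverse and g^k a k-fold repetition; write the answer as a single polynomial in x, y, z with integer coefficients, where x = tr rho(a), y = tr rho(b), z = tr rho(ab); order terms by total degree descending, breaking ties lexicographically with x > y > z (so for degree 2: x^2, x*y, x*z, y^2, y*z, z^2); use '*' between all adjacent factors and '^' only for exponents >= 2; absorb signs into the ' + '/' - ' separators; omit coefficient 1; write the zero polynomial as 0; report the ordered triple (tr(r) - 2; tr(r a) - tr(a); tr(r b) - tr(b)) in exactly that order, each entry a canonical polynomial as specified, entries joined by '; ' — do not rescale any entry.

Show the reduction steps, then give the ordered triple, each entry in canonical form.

x^3*y*z - x^4 - x^2*y^2 - x^2*z^2 + 4*x^2 + y^2 - 4; x^4*y*z - x^5 - x^3*y^2 - x^3*z^2 - x^2*y*z + 5*x^3 + 2*x*y^2 + x*z^2 - y*z - 6*x; x^2*y*z^2 - x^3*z - 2*x*y^2*z - x*z^3 + x^2*y + y^3 + y*z^2 + 4*x*z - 4*y

tr(b^-1 a) = tr(a)*tr(b) - tr(a b)   [inverse elimination on b] = x*y - z
tr(a^2) = tr(a)*tr(a) - tr(1)   [square of a] = x^2 - 2
tr(b a^2) = tr(a)*tr(b a) - tr(b)   [square of a] = x*z - y
tr(a^2 b a) = tr(a)*tr(b a^2) - tr(b a)   [square of a] = x^2*z - x*y - z
tr(b a b a) = tr(b a)*tr(b a) - tr(1)   [split at a repeated b] = z^2 - 2
tr(b a b) = tr(b)*tr(a b) - tr(a)   [square of b] = y*z - x
tr(a^2 b a b) = tr(a)*tr(b a b a) - tr(b a b)   [square of a] = x*z^2 - y*z - x
tr(b^-1 a^2 b a) = tr(a^2 b a)*tr(b) - tr(a^2 b a b)   [inverse elimination on b] = x^2*y*z - x*y^2 - x*z^2 + x
tr(a^-1 b^-1 a^2 b) = tr(b^-1 a^2 b)*tr(a) - tr(b^-1 a^2 b a)   [inverse elimination on a] = -x^2*y*z + x^3 + x*y^2 + x*z^2 - 3*x
tr(a^-1 b^-1 a^2 b^-1) = tr(a^-1 b^-1 a^2)*tr(b) - tr(a^-1 b^-1 a^2 b)   [inverse elimination on b] = x^2*y*z - x^3 - x*z^2 - y*z + 3*x
tr(b^-1 a^2) = tr(a^2)*tr(b) - tr(a^2 b)   [inverse elimination on b] = x^2*y - x*z - y
tr(b^-1 a^2 b^-1) = tr(b^-1 a^2)*tr(b) - tr(b^-1 a^2 b)   [inverse elimination on b] = x^2*y^2 - x*y*z - x^2 - y^2 + 2
tr(a b^-1 a^-2 b^-1 a) = tr(a^-1 b^-1 a^2 b^-1)*tr(a) - tr(a^-1 b^-1 a^2 b^-1 a)   [inverse elimination on a] = x^3*y*z - x^4 - x^2*y^2 - x^2*z^2 + 4*x^2 + y^2 - 2
tr(a^3) = tr(a)*tr(a^2) - tr(a)  (reduce the a square) = x^3 - 3*x
tr(a b a^3) = tr(a)*tr(a^2 b a) - tr(a^2 b)  (reduce the a square) = x^3*z - x^2*y - 2*x*z + y
tr(a b a^3 b) = tr(a)*tr(b a b a^2) - tr(b a b a)  (reduce the a square) = x^2*z^2 - x*y*z - x^2 - z^2 + 2
tr(b a^3 b^-1 a) = tr(a b a^3)*tr(b) - tr(a b a^3 b)  (eliminate b^-1) = x^3*y*z - x^2*y^2 - x^2*z^2 - x*y*z + x^2 + y^2 + z^2 - 2
tr(a^3 b^-1 a^-1 b) = tr(b a^3 b^-1)*tr(a) - tr(b a^3 b^-1 a)  (eliminate a^-1) = -x^3*y*z + x^4 + x^2*y^2 + x^2*z^2 + x*y*z - 4*x^2 - y^2 - z^2 + 2
tr(a^-1 b^-1 a^3 b^-1) = tr(a^3 b^-1 a^-1)*tr(b) - tr(a^3 b^-1 a^-1 b)  (eliminate b^-1) = x^3*y*z - x^4 - x^2*z^2 - 2*x*y*z + 4*x^2 + z^2 - 2
tr(a^3 b^-1) = tr(a^3)*tr(b) - tr(a^3 b)  (eliminate b^-1) = x^3*y - x^2*z - 2*x*y + z
tr(b^-1 a^3 b^-1) = tr(a^3 b^-1)*tr(b) - tr(a^3)  (eliminate b^-1) = x^3*y^2 - x^2*y*z - x^3 - 2*x*y^2 + y*z + 3*x
tr(a b^-1 a^-2 b^-1 a^2) = tr(a^-1 b^-1 a^3 b^-1)*tr(a) - tr(a^-1 b^-1 a^3 b^-1 a)  (eliminate a^-1) = x^4*y*z - x^5 - x^3*y^2 - x^3*z^2 - x^2*y*z + 5*x^3 + 2*x*y^2 + x*z^2 - y*z - 5*x
tr(a b a b^-1) = tr(a b a)*tr(b) - tr(a b a b) = x*y*z - y^2 - z^2 + 2
tr(b^-1 a b a b^-1) = tr(a b a b^-1)*tr(b) - tr(a b a) = x*y^2*z - y^3 - y*z^2 - x*z + 3*y
tr(a b a b a b) = tr(b a)*tr(b a b a) - tr(b^-1 a^-1)   [split at repeated b] = z^3 - 3*z
tr(a b a b^-1 a b) = tr(a b a b a)*tr(b) - tr(a b a b a b) = x*y*z^2 - y^2*z - z^3 - x*y + 3*z
tr(b^-1 a b a b^-1 a) = tr(a b a b^-1 a)*tr(b) - tr(a b a b^-1 a b) = x^2*y^2*z - x*y^3 - 2*x*y*z^2 + y^2*z + z^3 + 2*x*y - 3*z
tr(a^-1 b^-1 a b a b^-1) = tr(b^-1 a b a b^-1)*tr(a) - tr(b^-1 a b a b^-1 a) = x*y*z^2 - x^2*z - y^2*z - z^3 + x*y + 3*z
tr(a b^-1 a^-2 b^-1 a b) = tr(a^-1 b^-1 a b a b^-1)*tr(a) - tr(a^-1 b^-1 a b a b^-1 a) = x^2*y*z^2 - x^3*z - 2*x*y^2*z - x*z^3 + x^2*y + y^3 + y*z^2 + 4*x*z - 3*y
assemble the triple (tr(r) - 2; tr(r a) - x; tr(r b) - y)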